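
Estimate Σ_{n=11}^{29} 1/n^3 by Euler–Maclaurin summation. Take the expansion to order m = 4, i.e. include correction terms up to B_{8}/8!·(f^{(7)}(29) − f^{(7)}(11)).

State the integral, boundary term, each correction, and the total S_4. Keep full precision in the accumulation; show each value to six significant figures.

∫_11^29 1/x^3 dx evaluates to 0.00353770.
Endpoint term: (f(11) + f(29))/2 = (0.000751315 + 4.10021e-05)/2 = 0.000396158.
So far: 0.00393386.
Correction k=1: B_{2}/2! · (f^{(1)}(29) − f^{(1)}(11)) = 1/12 · (-4.24160e-06 − (-0.000204904)) = 1.67219e-05.
Partial sum through k=1: 0.00395058.
Correction k=2: B_{4}/4! · (f^{(3)}(29) − f^{(3)}(11)) = −1/720 · (-1.00870e-07 − (-3.38684e-05)) = -4.68994e-08.
Partial sum through k=2: 0.00395053.
Correction k=3: B_{6}/6! · (f^{(5)}(29) − f^{(5)}(11)) = 1/30240 · (-5.03752e-09 − (-1.17560e-05)) = 3.88590e-10.
Partial sum through k=3: 0.00395053.
Correction k=4: B_{8}/8! · (f^{(7)}(29) − f^{(7)}(11)) = −1/1209600 · (-4.31274e-10 − (-6.99530e-06)) = -5.78279e-12.

S_4 ≈ 0.00395053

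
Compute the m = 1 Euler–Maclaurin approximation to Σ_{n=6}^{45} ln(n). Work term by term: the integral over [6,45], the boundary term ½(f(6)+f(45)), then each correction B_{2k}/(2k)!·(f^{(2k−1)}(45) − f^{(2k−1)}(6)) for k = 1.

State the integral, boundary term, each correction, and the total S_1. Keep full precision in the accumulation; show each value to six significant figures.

Integral: ∫_6^45 ln(x) dx = 121.549.
Endpoint term: (f(6) + f(45))/2 = (1.79176 + 3.80666)/2 = 2.79921.
Integral + boundary = 124.348.
k=1: B_{2}/(2)! × [f^{(1)}(45) − f^{(1)}(6)] = 1/12 × (0.0222222 − 0.166667) = -0.0120370.

S_1 ≈ 124.336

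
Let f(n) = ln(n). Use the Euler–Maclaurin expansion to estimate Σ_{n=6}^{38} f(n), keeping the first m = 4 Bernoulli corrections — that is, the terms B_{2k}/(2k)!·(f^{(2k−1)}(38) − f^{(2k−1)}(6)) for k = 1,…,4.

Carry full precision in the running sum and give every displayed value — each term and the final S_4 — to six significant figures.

S_4 ≈ 98.1807

∫_6^38 ln(x) dx evaluates to 95.4777.
½[f(6) + f(38)] = ½[1.79176 + 3.63759] = 2.71467.
So far: 98.1924.
Correction k=1: B_{2}/2! · (f^{(1)}(38) − f^{(1)}(6)) = 1/12 · (0.0263158 − 0.166667) = -0.0116959.
Partial sum through k=1: 98.1807.
Correction k=2: B_{4}/4! · (f^{(3)}(38) − f^{(3)}(6)) = −1/720 · (3.64485e-05 − 0.00925926) = 1.28095e-05.
Partial sum through k=2: 98.1807.
Correction k=3: B_{6}/6! · (f^{(5)}(38) − f^{(5)}(6)) = 1/30240 · (3.02896e-07 − 0.00308642) = -1.02054e-07.
Partial sum through k=3: 98.1807.
Correction k=4: B_{8}/8! · (f^{(7)}(38) − f^{(7)}(6)) = −1/1209600 · (6.29285e-09 − 0.00257202) = 2.12633e-09.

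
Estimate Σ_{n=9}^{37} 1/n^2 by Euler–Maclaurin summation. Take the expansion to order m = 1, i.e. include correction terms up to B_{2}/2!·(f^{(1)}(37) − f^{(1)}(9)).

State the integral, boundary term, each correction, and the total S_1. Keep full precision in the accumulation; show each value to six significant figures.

S_1 ≈ 0.0908475

Integral: ∫_9^37 1/x^2 dx = 0.0840841.
Boundary: ½(f(9) + f(37)) = ½(0.0123457 + 0.000730460) = 0.00653807.
Integral + boundary = 0.0906222.
Order-1 term: 1/12 · (-3.94843e-05 − (-0.00274348)) = 0.000225333.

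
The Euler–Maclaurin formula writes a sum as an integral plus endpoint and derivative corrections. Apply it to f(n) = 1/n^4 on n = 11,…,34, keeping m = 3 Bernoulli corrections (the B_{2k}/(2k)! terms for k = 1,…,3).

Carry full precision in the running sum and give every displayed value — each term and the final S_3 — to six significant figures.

Integral: ∫_11^34 1/x^4 dx = 0.000241957.
Boundary: ½(f(11) + f(34)) = ½(6.83013e-05 + 7.48315e-07) = 3.45248e-05.
So far: 0.000276482.
k=1: B_{2}/(2)! × [f^{(1)}(34) − f^{(1)}(11)] = 1/12 × (-8.80370e-08 − (-2.48369e-05)) = 2.06240e-06.
Running total after k=1: 0.000278545.
k=2: B_{4}/(4)! × [f^{(3)}(34) − f^{(3)}(11)] = −1/720 × (-2.28470e-09 − (-6.15790e-06)) = -8.54946e-09.
Running total after k=2: 0.000278536.
k=3: B_{6}/(6)! × [f^{(5)}(34) − f^{(5)}(11)] = 1/30240 × (-1.10677e-10 − (-2.84994e-06)) = 9.42403e-11.

S_3 ≈ 0.000278536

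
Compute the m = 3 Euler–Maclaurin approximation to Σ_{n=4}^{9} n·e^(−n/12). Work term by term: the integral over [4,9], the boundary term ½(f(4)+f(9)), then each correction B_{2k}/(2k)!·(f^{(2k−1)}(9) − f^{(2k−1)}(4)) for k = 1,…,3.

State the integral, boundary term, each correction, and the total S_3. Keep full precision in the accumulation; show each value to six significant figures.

S_3 ≈ 22.0664

Integral: ∫_4^9 x·e^(−x/12) dx = 18.5376.
Endpoint term: (f(4) + f(9))/2 = (2.86613 + 4.25130)/2 = 3.55871.
Running total after boundary: 22.0964.
Correction k=1: B_{2}/2! · (f^{(1)}(9) − f^{(1)}(4)) = 1/12 · (0.118092 − 0.477688) = -0.0299663.
Partial sum through k=1: 22.0664.
Correction k=2: B_{4}/4! · (f^{(3)}(9) − f^{(3)}(4)) = −1/720 · (0.00738073 − 0.0132691) = 8.17829e-06.
Partial sum through k=2: 22.0664.
Correction k=3: B_{6}/6! · (f^{(5)}(9) − f^{(5)}(4)) = 1/30240 · (9.68151e-05 − 0.000161256) = -2.13100e-09.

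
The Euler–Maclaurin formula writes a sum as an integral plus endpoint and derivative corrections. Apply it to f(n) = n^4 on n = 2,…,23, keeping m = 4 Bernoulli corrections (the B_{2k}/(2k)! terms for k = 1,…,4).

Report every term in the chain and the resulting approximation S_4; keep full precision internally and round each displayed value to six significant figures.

S_4 ≈ 1.43124e+06

Integral: ∫_2^23 x^4 dx = 1.28726e+06.
½[f(2) + f(23)] = ½[16.0000 + 279841] = 139928.
Integral + boundary = 1.42719e+06.
k=1: B_{2}/(2)! × [f^{(1)}(23) − f^{(1)}(2)] = 1/12 × (48668.0 − 32.0000) = 4053.00.
After k=1: 1.43124e+06.
k=2: B_{4}/(4)! × [f^{(3)}(23) − f^{(3)}(2)] = −1/720 × (552.000 − 48.0000) = -0.700000.
After k=2: 1.43124e+06.
k=3: B_{6}/(6)! × [f^{(5)}(23) − f^{(5)}(2)] = 1/30240 × (0.00000 − 0.00000) = 0.00000.
After k=3: 1.43124e+06.
k=4: B_{8}/(8)! × [f^{(7)}(23) − f^{(7)}(2)] = −1/1209600 × (0.00000 − 0.00000) = 0.00000.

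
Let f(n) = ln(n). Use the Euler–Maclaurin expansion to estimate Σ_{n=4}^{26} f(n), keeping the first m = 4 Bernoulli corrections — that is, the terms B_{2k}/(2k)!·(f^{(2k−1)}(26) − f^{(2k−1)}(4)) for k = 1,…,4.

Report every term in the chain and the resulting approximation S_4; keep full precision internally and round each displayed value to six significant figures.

S_4 ≈ 59.4699

∫_4^26 ln(x) dx evaluates to 57.1653.
Endpoint term: (f(4) + f(26))/2 = (1.38629 + 3.25810)/2 = 2.32220.
So far: 59.4875.
k=1: B_{2}/(2)! × [f^{(1)}(26) − f^{(1)}(4)] = 1/12 × (0.0384615 − 0.250000) = -0.0176282.
After k=1: 59.4699.
k=2: B_{4}/(4)! × [f^{(3)}(26) − f^{(3)}(4)] = −1/720 × (0.000113792 − 0.0312500) = 4.32447e-05.
After k=2: 59.4699.
k=3: B_{6}/(6)! × [f^{(5)}(26) − f^{(5)}(4)] = 1/30240 × (2.01997e-06 − 0.0234375) = -7.74983e-07.
After k=3: 59.4699.
k=4: B_{8}/(8)! × [f^{(7)}(26) − f^{(7)}(4)] = −1/1209600 × (8.96436e-08 − 0.0439453) = 3.63304e-08.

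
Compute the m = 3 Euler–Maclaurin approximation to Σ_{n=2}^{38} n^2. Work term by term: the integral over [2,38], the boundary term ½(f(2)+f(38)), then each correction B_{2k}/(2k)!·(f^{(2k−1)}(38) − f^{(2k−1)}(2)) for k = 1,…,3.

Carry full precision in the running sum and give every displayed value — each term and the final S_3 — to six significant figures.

Integral: ∫_2^38 x^2 dx = 18288.0.
Endpoint term: (f(2) + f(38))/2 = (4.00000 + 1444.00)/2 = 724.000.
Integral + boundary = 19012.0.
Correction k=1: B_{2}/2! · (f^{(1)}(38) − f^{(1)}(2)) = 1/12 · (76.0000 − 4.00000) = 6.00000.
Partial sum through k=1: 19018.0.
Correction k=2: B_{4}/4! · (f^{(3)}(38) − f^{(3)}(2)) = −1/720 · (0.00000 − 0.00000) = 0.00000.
Partial sum through k=2: 19018.0.
Correction k=3: B_{6}/6! · (f^{(5)}(38) − f^{(5)}(2)) = 1/30240 · (0.00000 − 0.00000) = 0.00000.

S_3 ≈ 19018.0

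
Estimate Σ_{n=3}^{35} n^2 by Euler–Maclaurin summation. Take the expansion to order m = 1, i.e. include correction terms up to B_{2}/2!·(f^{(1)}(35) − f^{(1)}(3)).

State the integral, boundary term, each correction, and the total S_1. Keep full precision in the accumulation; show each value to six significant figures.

Integral: ∫_3^35 x^2 dx = 14282.7.
½[f(3) + f(35)] = ½[9.00000 + 1225.00] = 617.000.
Integral + boundary = 14899.7.
Order-1 term: 1/12 · (70.0000 − 6.00000) = 5.33333.

S_1 ≈ 14905.0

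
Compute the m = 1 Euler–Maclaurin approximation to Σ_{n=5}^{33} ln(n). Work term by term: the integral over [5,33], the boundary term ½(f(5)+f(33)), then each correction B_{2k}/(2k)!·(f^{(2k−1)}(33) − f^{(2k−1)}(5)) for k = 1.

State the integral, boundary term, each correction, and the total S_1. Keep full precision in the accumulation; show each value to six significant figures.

S_1 ≈ 81.8764

∫_5^33 ln(x) dx evaluates to 79.3376.
Boundary: ½(f(5) + f(33)) = ½(1.60944 + 3.49651) = 2.55297.
Running total after boundary: 81.8905.
Order-1 term: 1/12 · (0.0303030 − 0.200000) = -0.0141414.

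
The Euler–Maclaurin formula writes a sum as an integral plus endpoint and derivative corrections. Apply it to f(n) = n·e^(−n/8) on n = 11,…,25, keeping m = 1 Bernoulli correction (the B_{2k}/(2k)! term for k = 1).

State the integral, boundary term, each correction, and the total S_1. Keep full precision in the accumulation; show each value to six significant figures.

S_1 ≈ 28.7722

∫_11^25 x·e^(−x/8) dx evaluates to 26.8323.
Endpoint term: (f(11) + f(25))/2 = (2.78124 + 1.09842)/2 = 1.93983.
So far: 28.7721.
Order-1 term: 1/12 · (-0.0933660 − (-0.0948148)) = 0.000120739.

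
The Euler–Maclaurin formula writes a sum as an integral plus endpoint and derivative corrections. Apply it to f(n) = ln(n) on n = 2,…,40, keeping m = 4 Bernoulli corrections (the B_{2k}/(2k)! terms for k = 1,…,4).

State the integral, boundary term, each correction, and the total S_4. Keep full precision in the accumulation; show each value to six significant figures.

The integral term ∫_2^40 ln(x) dx = 108.169.
Boundary: ½(f(2) + f(40)) = ½(0.693147 + 3.68888) = 2.19101.
Running total after boundary: 110.360.
Correction k=1: B_{2}/2! · (f^{(1)}(40) − f^{(1)}(2)) = 1/12 · (0.0250000 − 0.500000) = -0.0395833.
After k=1: 110.320.
Correction k=2: B_{4}/4! · (f^{(3)}(40) − f^{(3)}(2)) = −1/720 · (3.12500e-05 − 0.250000) = 0.000347179.
After k=2: 110.321.
Correction k=3: B_{6}/6! · (f^{(5)}(40) − f^{(5)}(2)) = 1/30240 · (2.34375e-07 − 0.750000) = -2.48016e-05.
After k=3: 110.321.
Correction k=4: B_{8}/8! · (f^{(7)}(40) − f^{(7)}(2)) = −1/1209600 · (4.39453e-09 − 5.62500) = 4.65030e-06.

S_4 ≈ 110.321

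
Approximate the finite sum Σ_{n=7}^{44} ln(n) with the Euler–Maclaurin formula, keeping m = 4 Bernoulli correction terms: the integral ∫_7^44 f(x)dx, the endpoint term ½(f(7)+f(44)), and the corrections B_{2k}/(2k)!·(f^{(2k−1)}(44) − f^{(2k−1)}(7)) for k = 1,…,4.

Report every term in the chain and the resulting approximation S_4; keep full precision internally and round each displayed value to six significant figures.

The integral term ∫_7^44 ln(x) dx = 115.883.
Endpoint term: (f(7) + f(44))/2 = (1.94591 + 3.78419)/2 = 2.86505.
Running total after boundary: 118.748.
Order-1 term: 1/12 · (0.0227273 − 0.142857) = -0.0100108.
Partial sum through k=1: 118.738.
Order-2 term: −1/720 · (2.34786e-05 − 0.00583090) = 8.06587e-06.
Partial sum through k=2: 118.738.
Order-3 term: 1/30240 · (1.45528e-07 − 0.00142798) = -4.72166e-08.
Partial sum through k=3: 118.738.
Order-4 term: −1/1209600 · (2.25509e-09 − 0.000874271) = 7.22775e-10.

S_4 ≈ 118.738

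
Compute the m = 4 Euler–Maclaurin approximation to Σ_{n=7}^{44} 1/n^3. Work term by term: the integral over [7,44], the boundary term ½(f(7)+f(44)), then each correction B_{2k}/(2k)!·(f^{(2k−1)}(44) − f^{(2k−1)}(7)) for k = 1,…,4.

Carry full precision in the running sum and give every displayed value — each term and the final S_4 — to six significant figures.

∫_7^44 1/x^3 dx evaluates to 0.00994582.
½[f(7) + f(44)] = ½[0.00291545 + 1.17393e-05] = 0.00146360.
So far: 0.0114094.
Correction k=1: B_{2}/2! · (f^{(1)}(44) − f^{(1)}(7)) = 1/12 · (-8.00406e-07 − (-0.00124948)) = 0.000104057.
Partial sum through k=1: 0.0115135.
Correction k=2: B_{4}/4! · (f^{(3)}(44) − f^{(3)}(7)) = −1/720 · (-8.26866e-09 − (-0.000509992)) = -7.08310e-07.
Partial sum through k=2: 0.0115128.
Correction k=3: B_{6}/6! · (f^{(5)}(44) − f^{(5)}(7)) = 1/30240 · (-1.79382e-10 − (-0.000437136)) = 1.44555e-08.
Partial sum through k=3: 0.0115128.
Correction k=4: B_{8}/8! · (f^{(7)}(44) − f^{(7)}(7)) = −1/1209600 · (-6.67124e-12 − (-0.000642322)) = -5.31020e-10.

S_4 ≈ 0.0115128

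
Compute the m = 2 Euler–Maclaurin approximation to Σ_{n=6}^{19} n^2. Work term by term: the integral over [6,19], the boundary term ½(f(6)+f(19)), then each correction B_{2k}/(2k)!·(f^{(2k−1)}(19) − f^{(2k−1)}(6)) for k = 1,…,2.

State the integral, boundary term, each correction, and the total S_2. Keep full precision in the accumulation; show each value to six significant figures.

S_2 ≈ 2415.00

The integral term ∫_6^19 x^2 dx = 2214.33.
½[f(6) + f(19)] = ½[36.0000 + 361.000] = 198.500.
Integral + boundary = 2412.83.
Correction k=1: B_{2}/2! · (f^{(1)}(19) − f^{(1)}(6)) = 1/12 · (38.0000 − 12.0000) = 2.16667.
After k=1: 2415.00.
Correction k=2: B_{4}/4! · (f^{(3)}(19) − f^{(3)}(6)) = −1/720 · (0.00000 − 0.00000) = 0.00000.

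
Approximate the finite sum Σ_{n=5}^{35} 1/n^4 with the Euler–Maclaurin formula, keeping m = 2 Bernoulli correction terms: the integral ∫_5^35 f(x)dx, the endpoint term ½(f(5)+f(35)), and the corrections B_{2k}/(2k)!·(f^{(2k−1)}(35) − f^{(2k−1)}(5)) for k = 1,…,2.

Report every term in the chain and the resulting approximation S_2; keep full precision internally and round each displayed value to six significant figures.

S_2 ≈ 0.00356375

Integral: ∫_5^35 1/x^4 dx = 0.00265889.
Endpoint term: (f(5) + f(35))/2 = (0.00160000 + 6.66389e-07)/2 = 0.000800333.
So far: 0.00345923.
Order-1 term: 1/12 · (-7.61587e-08 − (-0.00128000)) = 0.000106660.
Running total after k=1: 0.00356589.
Order-2 term: −1/720 · (-1.86511e-09 − (-0.00153600)) = -2.13333e-06.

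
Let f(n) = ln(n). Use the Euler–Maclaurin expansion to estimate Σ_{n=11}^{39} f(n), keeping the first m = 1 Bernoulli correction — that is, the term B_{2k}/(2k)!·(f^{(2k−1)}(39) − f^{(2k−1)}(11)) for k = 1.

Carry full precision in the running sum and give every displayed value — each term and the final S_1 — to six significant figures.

S_1 ≈ 91.5273

The integral term ∫_11^39 ln(x) dx = 88.5021.
Boundary: ½(f(11) + f(39)) = ½(2.39790 + 3.66356) = 3.03073.
Running total after boundary: 91.5328.
Correction k=1: B_{2}/2! · (f^{(1)}(39) − f^{(1)}(11)) = 1/12 · (0.0256410 − 0.0909091) = -0.00543901.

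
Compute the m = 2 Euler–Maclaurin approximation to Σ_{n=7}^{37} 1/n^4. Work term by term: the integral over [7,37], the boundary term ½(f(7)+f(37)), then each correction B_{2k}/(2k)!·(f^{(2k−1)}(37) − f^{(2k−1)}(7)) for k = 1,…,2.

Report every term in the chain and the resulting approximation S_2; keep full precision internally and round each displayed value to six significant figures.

∫_7^37 1/x^4 dx evaluates to 0.000965237.
Boundary: ½(f(7) + f(37)) = ½(0.000416493 + 5.33572e-07) = 0.000208513.
Running total after boundary: 0.00117375.
Correction k=1: B_{2}/2! · (f^{(1)}(37) − f^{(1)}(7)) = 1/12 · (-5.76835e-08 − (-0.000237996)) = 1.98282e-05.
Running total after k=1: 0.00119358.
Correction k=2: B_{4}/4! · (f^{(3)}(37) − f^{(3)}(7)) = −1/720 · (-1.26406e-09 − (-0.000145712)) = -2.02376e-07.

S_2 ≈ 0.00119338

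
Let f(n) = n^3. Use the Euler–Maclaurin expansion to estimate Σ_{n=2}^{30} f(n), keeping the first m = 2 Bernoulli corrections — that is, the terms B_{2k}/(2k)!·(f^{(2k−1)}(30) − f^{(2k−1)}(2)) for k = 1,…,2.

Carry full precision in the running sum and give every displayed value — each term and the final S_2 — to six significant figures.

∫_2^30 x^3 dx evaluates to 202496.
Endpoint term: (f(2) + f(30))/2 = (8.00000 + 27000.0)/2 = 13504.0.
So far: 216000.
Order-1 term: 1/12 · (2700.00 − 12.0000) = 224.000.
After k=1: 216224.
Order-2 term: −1/720 · (6.00000 − 6.00000) = 0.00000.

S_2 ≈ 216224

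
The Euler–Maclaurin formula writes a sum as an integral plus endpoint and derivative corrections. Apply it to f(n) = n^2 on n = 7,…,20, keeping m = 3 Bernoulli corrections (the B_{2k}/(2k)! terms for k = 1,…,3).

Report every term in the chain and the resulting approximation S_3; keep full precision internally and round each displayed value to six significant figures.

S_3 ≈ 2779.00

Integral: ∫_7^20 x^2 dx = 2552.33.
½[f(7) + f(20)] = ½[49.0000 + 400.000] = 224.500.
Running total after boundary: 2776.83.
Order-1 term: 1/12 · (40.0000 − 14.0000) = 2.16667.
Running total after k=1: 2779.00.
Order-2 term: −1/720 · (0.00000 − 0.00000) = 0.00000.
Running total after k=2: 2779.00.
Order-3 term: 1/30240 · (0.00000 − 0.00000) = 0.00000.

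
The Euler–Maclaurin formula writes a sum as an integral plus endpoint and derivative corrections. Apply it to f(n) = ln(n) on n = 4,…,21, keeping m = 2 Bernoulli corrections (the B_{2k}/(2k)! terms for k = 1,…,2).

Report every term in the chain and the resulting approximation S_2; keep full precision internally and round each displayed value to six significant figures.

S_2 ≈ 43.5884

The integral term ∫_4^21 ln(x) dx = 41.3898.
Endpoint term: (f(4) + f(21))/2 = (1.38629 + 3.04452)/2 = 2.21541.
Running total after boundary: 43.6052.
k=1: B_{2}/(2)! × [f^{(1)}(21) − f^{(1)}(4)] = 1/12 × (0.0476190 − 0.250000) = -0.0168651.
After k=1: 43.5883.
k=2: B_{4}/(4)! × [f^{(3)}(21) − f^{(3)}(4)] = −1/720 × (0.000215959 − 0.0312500) = 4.31028e-05.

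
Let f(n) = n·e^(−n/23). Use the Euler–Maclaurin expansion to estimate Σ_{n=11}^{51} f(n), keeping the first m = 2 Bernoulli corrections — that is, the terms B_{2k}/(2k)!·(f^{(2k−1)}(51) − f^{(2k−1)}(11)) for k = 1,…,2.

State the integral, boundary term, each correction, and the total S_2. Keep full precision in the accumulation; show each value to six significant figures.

S_2 ≈ 305.543

The integral term ∫_11^51 x·e^(−x/23) dx = 299.395.
Boundary: ½(f(11) + f(51)) = ½(6.81847 + 5.55353) = 6.18600.
Running total after boundary: 305.581.
Correction k=1: B_{2}/2! · (f^{(1)}(51) − f^{(1)}(11)) = 1/12 · (-0.132565 − 0.323405) = -0.0379976.
After k=1: 305.543.
Correction k=2: B_{4}/4! · (f^{(3)}(51) − f^{(3)}(11)) = −1/720 · (0.000161097 − 0.00295487) = 3.88024e-06.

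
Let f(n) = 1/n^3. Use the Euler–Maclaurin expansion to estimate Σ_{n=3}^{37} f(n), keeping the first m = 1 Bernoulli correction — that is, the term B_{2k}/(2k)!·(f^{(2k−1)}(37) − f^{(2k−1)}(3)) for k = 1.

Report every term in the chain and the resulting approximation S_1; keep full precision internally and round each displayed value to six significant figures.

The integral term ∫_3^37 1/x^3 dx = 0.0551903.
Endpoint term: (f(3) + f(37))/2 = (0.0370370 + 1.97422e-05)/2 = 0.0185284.
Running total after boundary: 0.0737187.
Correction k=1: B_{2}/2! · (f^{(1)}(37) − f^{(1)}(3)) = 1/12 · (-1.60072e-06 − (-0.0370370)) = 0.00308629.

S_1 ≈ 0.0768050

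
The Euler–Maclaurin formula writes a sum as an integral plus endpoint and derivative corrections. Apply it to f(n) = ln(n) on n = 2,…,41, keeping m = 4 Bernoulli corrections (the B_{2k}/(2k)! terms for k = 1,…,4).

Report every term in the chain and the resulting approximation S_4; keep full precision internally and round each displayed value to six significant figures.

∫_2^41 ln(x) dx evaluates to 111.870.
Boundary: ½(f(2) + f(41)) = ½(0.693147 + 3.71357) = 2.20336.
Integral + boundary = 114.074.
Order-1 term: 1/12 · (0.0243902 − 0.500000) = -0.0396341.
After k=1: 114.034.
Order-2 term: −1/720 · (2.90187e-05 − 0.250000) = 0.000347182.
After k=2: 114.034.
Order-3 term: 1/30240 · (2.07153e-07 − 0.750000) = -2.48016e-05.
After k=3: 114.034.
Order-4 term: −1/1209600 · (3.69697e-09 − 5.62500) = 4.65030e-06.

S_4 ≈ 114.034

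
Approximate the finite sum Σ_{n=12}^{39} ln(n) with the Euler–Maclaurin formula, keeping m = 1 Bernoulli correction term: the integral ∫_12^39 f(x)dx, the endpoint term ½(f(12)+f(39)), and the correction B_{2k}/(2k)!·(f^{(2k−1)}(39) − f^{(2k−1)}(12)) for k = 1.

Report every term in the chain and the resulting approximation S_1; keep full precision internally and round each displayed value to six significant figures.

S_1 ≈ 89.1295

The integral term ∫_12^39 ln(x) dx = 86.0600.
Boundary: ½(f(12) + f(39)) = ½(2.48491 + 3.66356) = 3.07423.
So far: 89.1343.
k=1: B_{2}/(2)! × [f^{(1)}(39) − f^{(1)}(12)] = 1/12 × (0.0256410 − 0.0833333) = -0.00480769.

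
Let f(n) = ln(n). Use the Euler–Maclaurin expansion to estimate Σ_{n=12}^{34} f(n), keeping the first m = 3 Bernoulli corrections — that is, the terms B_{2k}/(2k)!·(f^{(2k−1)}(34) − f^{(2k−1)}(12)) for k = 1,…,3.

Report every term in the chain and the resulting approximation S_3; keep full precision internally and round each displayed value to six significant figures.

Integral: ∫_12^34 ln(x) dx = 68.0774.
Endpoint term: (f(12) + f(34))/2 = (2.48491 + 3.52636)/2 = 3.00563.
Integral + boundary = 71.0830.
Correction k=1: B_{2}/2! · (f^{(1)}(34) − f^{(1)}(12)) = 1/12 · (0.0294118 − 0.0833333) = -0.00449346.
After k=1: 71.0785.
Correction k=2: B_{4}/4! · (f^{(3)}(34) − f^{(3)}(12)) = −1/720 · (5.08854e-05 − 0.00115741) = 1.53684e-06.
After k=2: 71.0785.
Correction k=3: B_{6}/6! · (f^{(5)}(34) − f^{(5)}(12)) = 1/30240 · (5.28222e-07 − 9.64506e-05) = -3.17204e-09.

S_3 ≈ 71.0785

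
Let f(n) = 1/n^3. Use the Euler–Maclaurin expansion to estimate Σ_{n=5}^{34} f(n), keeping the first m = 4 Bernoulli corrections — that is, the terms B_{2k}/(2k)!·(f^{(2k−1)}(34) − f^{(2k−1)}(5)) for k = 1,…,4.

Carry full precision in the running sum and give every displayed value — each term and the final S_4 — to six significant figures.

The integral term ∫_5^34 1/x^3 dx = 0.0195675.
Endpoint term: (f(5) + f(34))/2 = (0.00800000 + 2.54427e-05)/2 = 0.00401272.
Running total after boundary: 0.0235802.
Correction k=1: B_{2}/2! · (f^{(1)}(34) − f^{(1)}(5)) = 1/12 · (-2.24494e-06 − (-0.00480000)) = 0.000399813.
Running total after k=1: 0.0239800.
Correction k=2: B_{4}/4! · (f^{(3)}(34) − f^{(3)}(5)) = −1/720 · (-3.88399e-08 − (-0.00384000)) = -5.33328e-06.
Running total after k=2: 0.0239747.
Correction k=3: B_{6}/6! · (f^{(5)}(34) − f^{(5)}(5)) = 1/30240 · (-1.41114e-09 − (-0.00645120)) = 2.13333e-07.
Running total after k=3: 0.0239749.
Correction k=4: B_{8}/8! · (f^{(7)}(34) − f^{(7)}(5)) = −1/1209600 · (-8.78909e-11 − (-0.0185795)) = -1.53600e-08.

S_4 ≈ 0.0239749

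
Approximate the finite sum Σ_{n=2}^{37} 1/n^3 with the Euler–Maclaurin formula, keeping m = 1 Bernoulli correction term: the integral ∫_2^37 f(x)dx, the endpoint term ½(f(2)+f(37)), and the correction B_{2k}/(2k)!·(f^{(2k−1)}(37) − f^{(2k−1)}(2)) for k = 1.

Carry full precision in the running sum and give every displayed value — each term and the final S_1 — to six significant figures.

S_1 ≈ 0.202770

Integral: ∫_2^37 1/x^3 dx = 0.124635.
½[f(2) + f(37)] = ½[0.125000 + 1.97422e-05] = 0.0625099.
Integral + boundary = 0.187145.
k=1: B_{2}/(2)! × [f^{(1)}(37) − f^{(1)}(2)] = 1/12 × (-1.60072e-06 − (-0.187500)) = 0.0156249.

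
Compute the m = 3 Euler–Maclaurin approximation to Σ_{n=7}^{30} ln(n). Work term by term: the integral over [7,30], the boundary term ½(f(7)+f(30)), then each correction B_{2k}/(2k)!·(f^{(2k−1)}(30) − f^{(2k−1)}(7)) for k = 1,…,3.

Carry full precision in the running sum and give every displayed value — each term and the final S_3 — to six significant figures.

S_3 ≈ 68.0790

Integral: ∫_7^30 ln(x) dx = 65.4146.
½[f(7) + f(30)] = ½[1.94591 + 3.40120] = 2.67355.
So far: 68.0881.
Order-1 term: 1/12 · (0.0333333 − 0.142857) = -0.00912698.
Running total after k=1: 68.0790.
Order-2 term: −1/720 · (7.40741e-05 − 0.00583090) = 7.99560e-06.
Running total after k=2: 68.0790.
Order-3 term: 1/30240 · (9.87654e-07 − 0.00142798) = -4.71888e-08.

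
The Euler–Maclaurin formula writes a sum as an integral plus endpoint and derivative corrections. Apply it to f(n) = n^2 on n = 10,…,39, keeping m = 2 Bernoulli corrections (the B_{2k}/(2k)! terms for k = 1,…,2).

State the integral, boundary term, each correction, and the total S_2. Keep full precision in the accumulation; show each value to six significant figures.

The integral term ∫_10^39 x^2 dx = 19439.7.
½[f(10) + f(39)] = ½[100.000 + 1521.00] = 810.500.
Integral + boundary = 20250.2.
Correction k=1: B_{2}/2! · (f^{(1)}(39) − f^{(1)}(10)) = 1/12 · (78.0000 − 20.0000) = 4.83333.
Partial sum through k=1: 20255.0.
Correction k=2: B_{4}/4! · (f^{(3)}(39) − f^{(3)}(10)) = −1/720 · (0.00000 − 0.00000) = 0.00000.

S_2 ≈ 20255.0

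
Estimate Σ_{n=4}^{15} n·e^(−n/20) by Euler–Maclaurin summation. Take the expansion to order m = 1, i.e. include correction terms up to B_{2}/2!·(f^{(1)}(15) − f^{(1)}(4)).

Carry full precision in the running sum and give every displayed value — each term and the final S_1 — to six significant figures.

∫_4^15 x·e^(−x/20) dx evaluates to 62.3342.
Endpoint term: (f(4) + f(15))/2 = (3.27492 + 7.08550)/2 = 5.18021.
Integral + boundary = 67.5144.
Correction k=1: B_{2}/2! · (f^{(1)}(15) − f^{(1)}(4)) = 1/12 · (0.118092 − 0.654985) = -0.0447411.

S_1 ≈ 67.4696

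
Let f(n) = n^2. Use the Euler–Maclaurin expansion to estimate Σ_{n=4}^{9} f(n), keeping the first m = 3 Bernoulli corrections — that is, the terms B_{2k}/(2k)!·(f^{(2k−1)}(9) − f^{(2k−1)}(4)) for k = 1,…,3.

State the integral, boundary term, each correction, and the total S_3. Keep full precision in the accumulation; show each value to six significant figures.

S_3 ≈ 271.000

The integral term ∫_4^9 x^2 dx = 221.667.
½[f(4) + f(9)] = ½[16.0000 + 81.0000] = 48.5000.
Running total after boundary: 270.167.
Correction k=1: B_{2}/2! · (f^{(1)}(9) − f^{(1)}(4)) = 1/12 · (18.0000 − 8.00000) = 0.833333.
Running total after k=1: 271.000.
Correction k=2: B_{4}/4! · (f^{(3)}(9) − f^{(3)}(4)) = −1/720 · (0.00000 − 0.00000) = 0.00000.
Running total after k=2: 271.000.
Correction k=3: B_{6}/6! · (f^{(5)}(9) − f^{(5)}(4)) = 1/30240 · (0.00000 − 0.00000) = 0.00000.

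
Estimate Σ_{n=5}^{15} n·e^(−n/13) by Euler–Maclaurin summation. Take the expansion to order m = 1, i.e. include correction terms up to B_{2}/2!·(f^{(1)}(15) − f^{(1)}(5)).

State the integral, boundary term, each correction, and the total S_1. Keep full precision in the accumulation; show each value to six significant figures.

S_1 ≈ 48.5018

The integral term ∫_5^15 x·e^(−x/13) dx = 44.4734.
½[f(5) + f(15)] = ½[3.40356 + 4.73132] = 4.06744.
Running total after boundary: 48.5408.
Correction k=1: B_{2}/2! · (f^{(1)}(15) − f^{(1)}(5)) = 1/12 · (-0.0485263 − 0.418900) = -0.0389522.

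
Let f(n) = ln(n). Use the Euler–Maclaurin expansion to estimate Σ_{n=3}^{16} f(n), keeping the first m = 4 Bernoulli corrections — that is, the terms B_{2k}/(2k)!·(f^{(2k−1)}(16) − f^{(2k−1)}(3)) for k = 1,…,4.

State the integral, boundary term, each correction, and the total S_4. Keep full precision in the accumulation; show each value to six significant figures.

Integral: ∫_3^16 ln(x) dx = 28.0656.
Endpoint term: (f(3) + f(16))/2 = (1.09861 + 2.77259)/2 = 1.93560.
So far: 30.0012.
k=1: B_{2}/(2)! × [f^{(1)}(16) − f^{(1)}(3)] = 1/12 × (0.0625000 − 0.333333) = -0.0225694.
Partial sum through k=1: 29.9786.
k=2: B_{4}/(4)! × [f^{(3)}(16) − f^{(3)}(3)] = −1/720 × (0.000488281 − 0.0740741) = 0.000102202.
Partial sum through k=2: 29.9787.
k=3: B_{6}/(6)! × [f^{(5)}(16) − f^{(5)}(3)] = 1/30240 × (2.28882e-05 − 0.0987654) = -3.26530e-06.
Partial sum through k=3: 29.9787.
k=4: B_{8}/(8)! × [f^{(7)}(16) − f^{(7)}(3)] = −1/1209600 × (2.68221e-06 − 0.329218) = 2.72169e-07.

S_4 ≈ 29.9787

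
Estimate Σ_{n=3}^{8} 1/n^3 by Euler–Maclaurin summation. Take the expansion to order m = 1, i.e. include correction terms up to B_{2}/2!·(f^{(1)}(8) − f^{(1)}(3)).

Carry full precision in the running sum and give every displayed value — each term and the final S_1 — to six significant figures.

Integral: ∫_3^8 1/x^3 dx = 0.0477431.
Boundary: ½(f(3) + f(8)) = ½(0.0370370 + 0.00195312) = 0.0194951.
Running total after boundary: 0.0672381.
Correction k=1: B_{2}/2! · (f^{(1)}(8) − f^{(1)}(3)) = 1/12 · (-0.000732422 − (-0.0370370)) = 0.00302538.

S_1 ≈ 0.0702635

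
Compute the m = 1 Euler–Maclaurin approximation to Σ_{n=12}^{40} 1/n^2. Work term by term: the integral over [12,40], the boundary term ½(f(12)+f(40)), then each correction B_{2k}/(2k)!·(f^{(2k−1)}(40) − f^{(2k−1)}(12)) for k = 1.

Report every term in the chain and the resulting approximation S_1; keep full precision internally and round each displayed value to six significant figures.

S_1 ≈ 0.0622119

∫_12^40 1/x^2 dx evaluates to 0.0583333.
Endpoint term: (f(12) + f(40))/2 = (0.00694444 + 0.000625000)/2 = 0.00378472.
So far: 0.0621181.
k=1: B_{2}/(2)! × [f^{(1)}(40) − f^{(1)}(12)] = 1/12 × (-3.12500e-05 − (-0.00115741)) = 9.38465e-05.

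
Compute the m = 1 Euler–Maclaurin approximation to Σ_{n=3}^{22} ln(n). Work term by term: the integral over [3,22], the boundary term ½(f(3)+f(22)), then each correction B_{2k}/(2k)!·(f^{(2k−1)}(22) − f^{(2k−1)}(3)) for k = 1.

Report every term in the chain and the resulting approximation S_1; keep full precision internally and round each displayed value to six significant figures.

The integral term ∫_3^22 ln(x) dx = 45.7071.
Boundary: ½(f(3) + f(22)) = ½(1.09861 + 3.09104) = 2.09483.
So far: 47.8019.
k=1: B_{2}/(2)! × [f^{(1)}(22) − f^{(1)}(3)] = 1/12 × (0.0454545 − 0.333333) = -0.0239899.

S_1 ≈ 47.7779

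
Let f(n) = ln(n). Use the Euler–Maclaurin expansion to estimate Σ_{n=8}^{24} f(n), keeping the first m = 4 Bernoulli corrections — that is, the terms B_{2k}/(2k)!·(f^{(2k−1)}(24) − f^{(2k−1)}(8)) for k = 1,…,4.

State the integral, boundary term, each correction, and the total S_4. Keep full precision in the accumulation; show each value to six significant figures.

The integral term ∫_8^24 ln(x) dx = 43.6378.
½[f(8) + f(24)] = ½[2.07944 + 3.17805] = 2.62875.
Integral + boundary = 46.2665.
Order-1 term: 1/12 · (0.0416667 − 0.125000) = -0.00694444.
After k=1: 46.2596.
Order-2 term: −1/720 · (0.000144676 − 0.00390625) = 5.22441e-06.
After k=2: 46.2596.
Order-3 term: 1/30240 · (3.01408e-06 − 0.000732422) = -2.41206e-08.
After k=3: 46.2596.
Order-4 term: −1/1209600 · (1.56983e-07 − 0.000343323) = 2.83702e-10.

S_4 ≈ 46.2596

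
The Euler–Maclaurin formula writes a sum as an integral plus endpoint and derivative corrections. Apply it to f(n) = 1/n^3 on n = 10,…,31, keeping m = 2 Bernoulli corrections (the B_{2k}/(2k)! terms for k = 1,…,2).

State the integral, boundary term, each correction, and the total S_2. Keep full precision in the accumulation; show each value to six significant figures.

S_2 ≈ 0.00502114

The integral term ∫_10^31 1/x^3 dx = 0.00447971.
Endpoint term: (f(10) + f(31))/2 = (0.00100000 + 3.35672e-05)/2 = 0.000516784.
Running total after boundary: 0.00499649.
Order-1 term: 1/12 · (-3.24844e-06 − (-0.000300000)) = 2.47293e-05.
After k=1: 0.00502122.
Order-2 term: −1/720 · (-6.76054e-08 − (-6.00000e-05)) = -8.32394e-08.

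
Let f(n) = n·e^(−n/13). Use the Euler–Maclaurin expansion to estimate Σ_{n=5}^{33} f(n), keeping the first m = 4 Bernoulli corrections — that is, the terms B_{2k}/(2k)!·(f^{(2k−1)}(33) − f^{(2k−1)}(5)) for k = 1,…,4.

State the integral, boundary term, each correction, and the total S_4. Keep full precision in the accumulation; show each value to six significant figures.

The integral term ∫_5^33 x·e^(−x/13) dx = 112.052.
Boundary: ½(f(5) + f(33)) = ½(3.40356 + 2.60660) = 3.00508.
Running total after boundary: 115.057.
k=1: B_{2}/(2)! × [f^{(1)}(33) − f^{(1)}(5)] = 1/12 × (-0.121520 − 0.418900) = -0.0450350.
Running total after k=1: 115.012.
k=2: B_{4}/(4)! × [f^{(3)}(33) − f^{(3)}(5)] = −1/720 × (0.000215716 − 0.0105345) = 1.43316e-05.
Running total after k=2: 115.012.
k=3: B_{6}/(6)! × [f^{(5)}(33) − f^{(5)}(5)] = 1/30240 × (6.80759e-06 − 0.000110001) = -3.41249e-09.
Running total after k=3: 115.012.
k=4: B_{8}/(8)! × [f^{(7)}(33) − f^{(7)}(5)] = −1/1209600 × (7.30104e-08 − 9.32951e-07) = 7.10929e-13.

S_4 ≈ 115.012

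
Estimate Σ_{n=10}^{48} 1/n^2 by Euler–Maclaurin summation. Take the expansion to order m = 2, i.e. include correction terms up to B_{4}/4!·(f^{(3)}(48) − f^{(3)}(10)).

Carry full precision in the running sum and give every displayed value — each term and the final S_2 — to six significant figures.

S_2 ≈ 0.0845485

Integral: ∫_10^48 1/x^2 dx = 0.0791667.
Boundary: ½(f(10) + f(48)) = ½(0.0100000 + 0.000434028) = 0.00521701.
So far: 0.0843837.
Order-1 term: 1/12 · (-1.80845e-05 − (-0.00200000)) = 0.000165160.
After k=1: 0.0845488.
Order-2 term: −1/720 · (-9.41901e-08 − (-0.000240000)) = -3.33203e-07.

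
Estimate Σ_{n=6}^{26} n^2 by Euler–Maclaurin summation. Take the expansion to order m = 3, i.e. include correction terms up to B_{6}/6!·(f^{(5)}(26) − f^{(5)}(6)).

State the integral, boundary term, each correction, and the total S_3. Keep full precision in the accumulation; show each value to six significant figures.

∫_6^26 x^2 dx evaluates to 5786.67.
Boundary: ½(f(6) + f(26)) = ½(36.0000 + 676.000) = 356.000.
Integral + boundary = 6142.67.
Correction k=1: B_{2}/2! · (f^{(1)}(26) − f^{(1)}(6)) = 1/12 · (52.0000 − 12.0000) = 3.33333.
After k=1: 6146.00.
Correction k=2: B_{4}/4! · (f^{(3)}(26) − f^{(3)}(6)) = −1/720 · (0.00000 − 0.00000) = 0.00000.
After k=2: 6146.00.
Correction k=3: B_{6}/6! · (f^{(5)}(26) − f^{(5)}(6)) = 1/30240 · (0.00000 − 0.00000) = 0.00000.

S_3 ≈ 6146.00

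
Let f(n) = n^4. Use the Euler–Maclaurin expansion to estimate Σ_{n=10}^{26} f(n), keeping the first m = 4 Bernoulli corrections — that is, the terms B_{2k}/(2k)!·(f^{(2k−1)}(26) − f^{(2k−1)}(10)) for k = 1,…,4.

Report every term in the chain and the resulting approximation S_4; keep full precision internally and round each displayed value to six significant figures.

S_4 ≈ 2.59529e+06

The integral term ∫_10^26 x^4 dx = 2.35628e+06.
Endpoint term: (f(10) + f(26))/2 = (10000.0 + 456976)/2 = 233488.
Running total after boundary: 2.58976e+06.
Order-1 term: 1/12 · (70304.0 − 4000.00) = 5525.33.
Partial sum through k=1: 2.59529e+06.
Order-2 term: −1/720 · (624.000 − 240.000) = -0.533333.
Partial sum through k=2: 2.59529e+06.
Order-3 term: 1/30240 · (0.00000 − 0.00000) = 0.00000.
Partial sum through k=3: 2.59529e+06.
Order-4 term: −1/1209600 · (0.00000 − 0.00000) = 0.00000.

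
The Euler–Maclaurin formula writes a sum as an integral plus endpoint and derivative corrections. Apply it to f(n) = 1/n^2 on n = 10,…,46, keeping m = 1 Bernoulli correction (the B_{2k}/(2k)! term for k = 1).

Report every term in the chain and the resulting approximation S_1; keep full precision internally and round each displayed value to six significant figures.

The integral term ∫_10^46 1/x^2 dx = 0.0782609.
½[f(10) + f(46)] = ½[0.0100000 + 0.000472590] = 0.00523629.
So far: 0.0834972.
k=1: B_{2}/(2)! × [f^{(1)}(46) − f^{(1)}(10)] = 1/12 × (-2.05474e-05 − (-0.00200000)) = 0.000164954.

S_1 ≈ 0.0836621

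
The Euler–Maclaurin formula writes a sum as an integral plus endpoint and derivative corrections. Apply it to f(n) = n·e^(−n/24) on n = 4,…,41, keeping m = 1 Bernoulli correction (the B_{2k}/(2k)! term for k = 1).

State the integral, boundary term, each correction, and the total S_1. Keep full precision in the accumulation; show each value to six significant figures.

Integral: ∫_4^41 x·e^(−x/24) dx = 286.214.
½[f(4) + f(41)] = ½[3.38593 + 7.42787] = 5.40690.
Running total after boundary: 291.621.
k=1: B_{2}/(2)! × [f^{(1)}(41) − f^{(1)}(4)] = 1/12 × (-0.128327 − 0.705401) = -0.0694774.

S_1 ≈ 291.552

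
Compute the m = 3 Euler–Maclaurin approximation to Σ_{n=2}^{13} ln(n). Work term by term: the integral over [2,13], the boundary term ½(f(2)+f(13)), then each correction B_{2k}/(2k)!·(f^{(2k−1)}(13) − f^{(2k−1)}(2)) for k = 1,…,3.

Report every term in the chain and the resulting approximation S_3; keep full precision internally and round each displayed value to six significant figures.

S_3 ≈ 22.5522

Integral: ∫_2^13 ln(x) dx = 20.9580.
½[f(2) + f(13)] = ½[0.693147 + 2.56495] = 1.62905.
Running total after boundary: 22.5871.
k=1: B_{2}/(2)! × [f^{(1)}(13) − f^{(1)}(2)] = 1/12 × (0.0769231 − 0.500000) = -0.0352564.
After k=1: 22.5518.
k=2: B_{4}/(4)! × [f^{(3)}(13) − f^{(3)}(2)] = −1/720 × (0.000910332 − 0.250000) = 0.000345958.
After k=2: 22.5522.
k=3: B_{6}/(6)! × [f^{(5)}(13) − f^{(5)}(2)] = 1/30240 × (6.46390e-05 − 0.750000) = -2.47994e-05.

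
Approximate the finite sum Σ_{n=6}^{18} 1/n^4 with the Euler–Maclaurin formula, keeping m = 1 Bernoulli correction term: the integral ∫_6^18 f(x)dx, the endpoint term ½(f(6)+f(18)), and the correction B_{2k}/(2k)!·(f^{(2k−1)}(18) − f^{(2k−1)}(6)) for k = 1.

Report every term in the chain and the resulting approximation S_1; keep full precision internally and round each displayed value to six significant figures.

S_1 ≈ 0.00191931

∫_6^18 1/x^4 dx evaluates to 0.00148605.
Endpoint term: (f(6) + f(18))/2 = (0.000771605 + 9.52599e-06)/2 = 0.000390565.
Integral + boundary = 0.00187662.
k=1: B_{2}/(2)! × [f^{(1)}(18) − f^{(1)}(6)] = 1/12 × (-2.11689e-06 − (-0.000514403)) = 4.26905e-05.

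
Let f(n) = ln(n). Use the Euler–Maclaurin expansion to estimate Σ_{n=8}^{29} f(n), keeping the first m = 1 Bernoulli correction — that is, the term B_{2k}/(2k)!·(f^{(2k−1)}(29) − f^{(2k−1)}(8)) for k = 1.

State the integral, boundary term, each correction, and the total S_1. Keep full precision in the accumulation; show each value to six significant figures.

∫_8^29 ln(x) dx evaluates to 60.0160.
Boundary: ½(f(8) + f(29)) = ½(2.07944 + 3.36730) = 2.72337.
Integral + boundary = 62.7394.
Correction k=1: B_{2}/2! · (f^{(1)}(29) − f^{(1)}(8)) = 1/12 · (0.0344828 − 0.125000) = -0.00754310.

S_1 ≈ 62.7319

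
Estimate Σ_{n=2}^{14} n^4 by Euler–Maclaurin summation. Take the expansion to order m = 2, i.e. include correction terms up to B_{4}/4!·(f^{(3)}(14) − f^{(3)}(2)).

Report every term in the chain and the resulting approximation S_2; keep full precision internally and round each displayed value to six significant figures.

S_2 ≈ 127686

The integral term ∫_2^14 x^4 dx = 107558.
Boundary: ½(f(2) + f(14)) = ½(16.0000 + 38416.0) = 19216.0.
Running total after boundary: 126774.
Order-1 term: 1/12 · (10976.0 − 32.0000) = 912.000.
After k=1: 127686.
Order-2 term: −1/720 · (336.000 − 48.0000) = -0.400000.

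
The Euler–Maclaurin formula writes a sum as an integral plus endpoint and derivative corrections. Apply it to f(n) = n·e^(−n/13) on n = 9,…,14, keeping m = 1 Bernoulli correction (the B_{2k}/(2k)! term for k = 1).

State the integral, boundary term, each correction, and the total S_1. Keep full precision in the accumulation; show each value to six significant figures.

∫_9^14 x·e^(−x/13) dx evaluates to 23.5547.
½[f(9) + f(14)] = ½[4.50378 + 4.76899] = 4.63638.
Running total after boundary: 28.1911.
Order-1 term: 1/12 · (-0.0262032 − 0.153975) = -0.0150149.

S_1 ≈ 28.1761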